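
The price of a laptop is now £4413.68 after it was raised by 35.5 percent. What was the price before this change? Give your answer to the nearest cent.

The overall multiplier applied was 1.355.
So the original price was £4413.68 ÷ 1.355 ≈ £3257.33.

£3257.33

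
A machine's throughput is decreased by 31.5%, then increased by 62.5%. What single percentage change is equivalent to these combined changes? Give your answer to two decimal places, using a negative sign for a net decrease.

A 31.5% decrease multiplies by 0.685.
Then a 62.5% increase: 0.685 × 1.625 = 1.113125.
Overall factor 1.113125, i.e. 11.31%.

11.31%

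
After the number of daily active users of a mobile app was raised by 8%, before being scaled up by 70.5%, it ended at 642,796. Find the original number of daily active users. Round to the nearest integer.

349,080

Undoing the 70.5% increase: 642,796 ÷ 1.705 ≈ 377006.451613.
Undoing the 8% increase: 377006.451613 ÷ 1.08 ≈ 349,080.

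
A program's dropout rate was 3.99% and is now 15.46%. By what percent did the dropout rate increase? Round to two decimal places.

287.47%

The change is 15.46 − 3.99 = 11.47 percentage points.
Relative to the original 3.99%, that is 11.47 ÷ 3.99 ≈ 287.47%.
So the dropout rate rose by 287.47%.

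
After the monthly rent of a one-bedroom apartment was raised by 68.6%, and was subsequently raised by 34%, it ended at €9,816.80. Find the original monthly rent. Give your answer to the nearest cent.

€4,345.18

The overall multiplier applied was 1.686 × 1.34 = 2.25924.
So the original monthly rent was €9,816.80 ÷ 2.25924 ≈ €4,345.18.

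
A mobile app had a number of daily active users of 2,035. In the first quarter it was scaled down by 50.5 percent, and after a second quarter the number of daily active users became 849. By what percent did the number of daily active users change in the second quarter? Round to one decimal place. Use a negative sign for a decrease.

-15.7%

After the first quarter: 2,035 × 0.495 = 1007.325.
Second-quarter multiplier: 849 ÷ 1007.325 ≈ 0.84283.
That is a change of -15.7%.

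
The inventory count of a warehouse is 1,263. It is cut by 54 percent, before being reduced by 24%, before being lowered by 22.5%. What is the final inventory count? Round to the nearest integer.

Each change multiplies by a factor: 0.46 × 0.76 × 0.775 = 0.27094.
1,263 × 0.27094 = 342.19722 ≈ 342.

342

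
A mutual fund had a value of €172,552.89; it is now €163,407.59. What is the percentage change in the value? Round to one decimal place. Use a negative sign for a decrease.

-5.3%

Change: €163,407.59 − €172,552.89 = -€9,145.30.
Relative to the original: -€9,145.30 ÷ €172,552.89 ≈ -5.3%.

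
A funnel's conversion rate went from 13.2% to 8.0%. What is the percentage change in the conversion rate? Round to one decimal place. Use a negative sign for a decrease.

The change is 8.0 − 13.2 = -5.2 percentage points.
Relative to the original 13.2%, that is -5.2 ÷ 13.2 ≈ -39.4%.

-39.4%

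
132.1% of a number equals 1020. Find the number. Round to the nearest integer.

1020 ÷ 1.321 ≈ 772.

772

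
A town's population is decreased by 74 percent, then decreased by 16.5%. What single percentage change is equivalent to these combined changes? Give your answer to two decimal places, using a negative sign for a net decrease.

-78.29%

A 74% decrease multiplies by 0.26.
Then a 16.5% decrease: 0.26 × 0.835 = 0.2171.
Overall factor 0.2171, i.e. -78.29%.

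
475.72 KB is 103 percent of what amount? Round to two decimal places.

461.86 KB

475.72 KB ÷ 1.03 ≈ 461.86 KB.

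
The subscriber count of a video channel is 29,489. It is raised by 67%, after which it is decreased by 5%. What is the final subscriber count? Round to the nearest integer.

After the 67% increase: 29,489 × 1.67 = 49246.63.
5% decrease: 49246.63 × 0.95 = 46784.2985 ≈ 46,784.

46,784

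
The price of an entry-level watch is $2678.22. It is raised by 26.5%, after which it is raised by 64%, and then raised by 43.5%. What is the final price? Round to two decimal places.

$7973.20

Each change multiplies by a factor: 1.265 × 1.64 × 1.435 = 2.977051.
$2678.22 × 2.977051 = $7973.19752922 ≈ $7973.20.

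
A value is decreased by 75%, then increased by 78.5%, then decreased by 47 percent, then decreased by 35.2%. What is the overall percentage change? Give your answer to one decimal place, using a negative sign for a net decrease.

-84.7%

A 75% decrease multiplies by 0.25.
Then a 78.5% increase: 0.25 × 1.785 = 0.44625.
Then a 47% decrease: 0.44625 × 0.53 = 0.2365125.
Then a 35.2% decrease: 0.2365125 × 0.648 = 0.1532601.
Overall factor 0.1532601, i.e. -84.7%.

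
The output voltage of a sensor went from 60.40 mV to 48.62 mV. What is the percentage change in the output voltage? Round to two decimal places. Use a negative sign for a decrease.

-19.50%

Change: 48.62 − 60.40 = -11.78.
Relative to the original: -11.78 ÷ 60.40 ≈ -19.50%.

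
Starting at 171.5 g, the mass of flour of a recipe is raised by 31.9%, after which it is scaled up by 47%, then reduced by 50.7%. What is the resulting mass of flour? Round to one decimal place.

163.9 g

Each change multiplies by a factor: 1.319 × 1.47 × 0.493 = 0.95589249.
171.5 × 0.95589249 = 163.935562035 ≈ 163.9.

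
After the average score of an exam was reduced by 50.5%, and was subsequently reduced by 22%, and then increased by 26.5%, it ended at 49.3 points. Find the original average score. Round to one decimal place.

Undoing the 26.5% increase: 49.3 ÷ 1.265 ≈ 38.972332.
Undoing the 22% decrease: 38.972332 ÷ 0.78 ≈ 49.964528.
Undoing the 50.5% decrease: 49.964528 ÷ 0.495 ≈ 100.9 points.

100.9 points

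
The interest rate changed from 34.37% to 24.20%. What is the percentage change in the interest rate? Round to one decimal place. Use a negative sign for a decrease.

The change is 24.20 − 34.37 = -10.17 percentage points.
Relative to the original 34.37%, that is -10.17 ÷ 34.37 ≈ -29.6%.

-29.6%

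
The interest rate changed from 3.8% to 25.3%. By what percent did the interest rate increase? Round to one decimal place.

565.8%

The change is 25.3 − 3.8 = 21.5 percentage points.
Relative to the original 3.8%, that is 21.5 ÷ 3.8 ≈ 565.8%.
So the interest rate rose by 565.8%.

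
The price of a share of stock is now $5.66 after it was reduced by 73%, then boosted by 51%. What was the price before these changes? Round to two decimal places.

The overall multiplier applied was 0.27 × 1.51 = 0.4077.
So the original price was $5.66 ÷ 0.4077 ≈ $13.88.

$13.88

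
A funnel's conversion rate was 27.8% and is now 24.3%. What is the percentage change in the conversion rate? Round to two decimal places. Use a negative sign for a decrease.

-12.59%

The change is 24.3 − 27.8 = -3.5 percentage points.
Relative to the original 27.8%, that is -3.5 ÷ 27.8 ≈ -12.59%.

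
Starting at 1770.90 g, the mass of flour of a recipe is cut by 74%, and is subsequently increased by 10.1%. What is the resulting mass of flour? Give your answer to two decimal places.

Each change multiplies by a factor: 0.26 × 1.101 = 0.28626.
1770.90 × 0.28626 = 506.937834 ≈ 506.94.

506.94 g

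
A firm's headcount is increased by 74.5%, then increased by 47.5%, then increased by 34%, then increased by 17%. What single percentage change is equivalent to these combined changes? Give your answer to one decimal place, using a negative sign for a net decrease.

303.5%

A 74.5% increase multiplies by 1.745.
Then a 47.5% increase: 1.745 × 1.475 = 2.573875.
Then a 34% increase: 2.573875 × 1.34 = 3.4489925.
Then a 17% increase: 3.4489925 × 1.17 = 4.035321225.
Overall factor 4.035321225, i.e. 303.5%.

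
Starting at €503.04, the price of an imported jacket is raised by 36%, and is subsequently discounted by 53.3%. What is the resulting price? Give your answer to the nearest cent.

€319.49

Each change multiplies by a factor: 1.36 × 0.467 = 0.63512.
€503.04 × 0.63512 = €319.4907648 ≈ €319.49.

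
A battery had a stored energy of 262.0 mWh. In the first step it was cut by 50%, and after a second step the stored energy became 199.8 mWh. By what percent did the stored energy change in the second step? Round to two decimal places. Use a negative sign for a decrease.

52.52%

After the first step: 262.0 × 0.5 = 131.
Second-step multiplier: 199.8 ÷ 131 ≈ 1.525191.
That is a change of 52.52%.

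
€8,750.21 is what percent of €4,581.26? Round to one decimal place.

191.0%

€8,750.21 ÷ €4,581.26 ≈ 191.0%.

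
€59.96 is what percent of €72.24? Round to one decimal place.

83.0%

€59.96 ÷ €72.24 ≈ 83.0%.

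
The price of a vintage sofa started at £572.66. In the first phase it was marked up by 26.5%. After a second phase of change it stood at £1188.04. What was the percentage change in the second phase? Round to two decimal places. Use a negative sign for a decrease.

64.00%

After the first phase: £572.66 × 1.265 = £724.4149.
Second-phase multiplier: £1188.04 ÷ £724.4149 ≈ 1.639999.
That is a change of 64.00%.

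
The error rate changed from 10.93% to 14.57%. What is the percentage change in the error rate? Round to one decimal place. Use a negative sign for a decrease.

The change is 14.57 − 10.93 = 3.64 percentage points.
Relative to the original 10.93%, that is 3.64 ÷ 10.93 ≈ 33.3%.

33.3%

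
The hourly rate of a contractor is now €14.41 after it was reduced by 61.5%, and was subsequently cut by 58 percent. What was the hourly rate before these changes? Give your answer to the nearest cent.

Undoing the 58% decrease: €14.41 ÷ 0.42 ≈ €34.309524.
Undoing the 61.5% decrease: €34.309524 ÷ 0.385 ≈ €89.12.

€89.12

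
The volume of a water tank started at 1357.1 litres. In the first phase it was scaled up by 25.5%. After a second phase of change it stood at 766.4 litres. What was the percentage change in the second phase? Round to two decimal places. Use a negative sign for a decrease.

After the first phase: 1357.1 × 1.255 = 1703.1605.
Second-phase multiplier: 766.4 ÷ 1703.1605 ≈ 0.449987.
That is a change of -55.00%.

-55.00%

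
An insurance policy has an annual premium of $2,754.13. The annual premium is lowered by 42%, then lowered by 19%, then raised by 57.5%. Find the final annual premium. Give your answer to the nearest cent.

$2,037.88

After the 42% decrease: $2,754.13 × 0.58 = $1597.3954.
Apply the 19% decrease: $1597.3954 × 0.81 = $1293.890274.
Apply the 57.5% increase: $1293.890274 × 1.575 = $2037.87718155 ≈ $2,037.88.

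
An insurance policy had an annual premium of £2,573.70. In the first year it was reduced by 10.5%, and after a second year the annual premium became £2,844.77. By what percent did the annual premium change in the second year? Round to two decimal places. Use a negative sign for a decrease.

After the first year: £2,573.70 × 0.895 = £2303.4615.
Second-year multiplier: £2,844.77 ÷ £2303.4615 ≈ 1.234998.
That is a change of 23.50%.

23.50%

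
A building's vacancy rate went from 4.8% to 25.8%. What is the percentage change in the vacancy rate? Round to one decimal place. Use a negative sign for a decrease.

The change is 25.8 − 4.8 = 21.0 percentage points.
Relative to the original 4.8%, that is 21.0 ÷ 4.8 = 437.5%.

437.5%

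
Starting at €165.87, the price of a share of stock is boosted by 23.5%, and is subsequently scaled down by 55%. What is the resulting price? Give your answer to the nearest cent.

€92.18

23.5% increase: €165.87 × 1.235 = €204.84945.
55% decrease: €204.84945 × 0.45 = €92.1822525 ≈ €92.18.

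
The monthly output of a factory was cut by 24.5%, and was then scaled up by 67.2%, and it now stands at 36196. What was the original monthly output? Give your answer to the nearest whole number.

28673

Undoing the 67.2% increase: 36196 ÷ 1.672 ≈ 21648.325359.
Undoing the 24.5% decrease: 21648.325359 ÷ 0.755 ≈ 28673.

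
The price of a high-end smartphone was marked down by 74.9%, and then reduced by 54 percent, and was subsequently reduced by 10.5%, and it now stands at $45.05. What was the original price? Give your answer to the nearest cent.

$435.95

Undoing the 10.5% decrease: $45.05 ÷ 0.895 ≈ $50.335196.
Undoing the 54% decrease: $50.335196 ÷ 0.46 ≈ $109.424339.
Undoing the 74.9% decrease: $109.424339 ÷ 0.251 ≈ $435.95.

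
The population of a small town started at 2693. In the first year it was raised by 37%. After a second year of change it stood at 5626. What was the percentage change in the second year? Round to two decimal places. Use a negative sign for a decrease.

After the first year: 2693 × 1.37 = 3689.41.
Second-year multiplier: 5626 ÷ 3689.41 ≈ 1.524905.
That is a change of 52.49%.

52.49%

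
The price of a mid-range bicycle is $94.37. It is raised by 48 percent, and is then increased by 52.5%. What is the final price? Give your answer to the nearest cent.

$212.99

48% increase: $94.37 × 1.48 = $139.6676.
52.5% increase: $139.6676 × 1.525 = $212.99309 ≈ $212.99.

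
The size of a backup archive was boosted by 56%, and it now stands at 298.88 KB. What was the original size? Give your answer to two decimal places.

191.59 KB

The overall multiplier applied was 1.56.
So the original size was 298.88 ÷ 1.56 ≈ 191.59 KB.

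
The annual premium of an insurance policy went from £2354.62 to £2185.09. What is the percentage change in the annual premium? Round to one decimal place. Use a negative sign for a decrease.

Change: £2185.09 − £2354.62 = -£169.53.
Relative to the original: -£169.53 ÷ £2354.62 ≈ -7.2%.

-7.2%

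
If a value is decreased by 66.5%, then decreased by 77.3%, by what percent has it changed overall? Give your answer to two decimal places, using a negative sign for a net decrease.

-92.40%

The combined multiplier is 0.335 × 0.227 = 0.076045.
That corresponds to a decrease of 92.40%.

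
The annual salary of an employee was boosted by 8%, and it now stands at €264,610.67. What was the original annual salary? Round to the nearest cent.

The overall multiplier applied was 1.08.
So the original annual salary was €264,610.67 ÷ 1.08 ≈ €245,009.88.

€245,009.88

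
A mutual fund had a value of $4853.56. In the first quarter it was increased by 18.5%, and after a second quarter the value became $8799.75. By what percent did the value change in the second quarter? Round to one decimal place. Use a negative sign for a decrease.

53.0%

After the first quarter: $4853.56 × 1.185 = $5751.4686.
Second-quarter multiplier: $8799.75 ÷ $5751.4686 ≈ 1.53.
That is a change of 53.0%.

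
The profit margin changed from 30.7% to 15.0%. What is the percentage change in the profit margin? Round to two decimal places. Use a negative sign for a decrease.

The change is 15.0 − 30.7 = -15.7 percentage points.
Relative to the original 30.7%, that is -15.7 ÷ 30.7 ≈ -51.14%.

-51.14%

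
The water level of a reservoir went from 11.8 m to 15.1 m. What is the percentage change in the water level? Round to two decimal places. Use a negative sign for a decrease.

Change: 15.1 − 11.8 = 3.3.
Relative to the original: 3.3 ÷ 11.8 ≈ 27.97%.

27.97%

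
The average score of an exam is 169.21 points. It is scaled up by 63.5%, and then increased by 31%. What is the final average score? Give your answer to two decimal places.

63.5% increase: 169.21 × 1.635 = 276.65835.
After the 31% increase: 276.65835 × 1.31 = 362.4224385 ≈ 362.42.

362.42 points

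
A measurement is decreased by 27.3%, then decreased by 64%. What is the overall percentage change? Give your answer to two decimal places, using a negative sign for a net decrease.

-73.83%

The combined multiplier is 0.727 × 0.36 = 0.26172.
That corresponds to a decrease of 73.83%.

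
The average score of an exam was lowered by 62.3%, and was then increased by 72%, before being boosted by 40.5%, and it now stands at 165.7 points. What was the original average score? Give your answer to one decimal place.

181.9 points

Undoing the 40.5% increase: 165.7 ÷ 1.405 ≈ 117.935943.
Undoing the 72% increase: 117.935943 ÷ 1.72 ≈ 68.567409.
Undoing the 62.3% decrease: 68.567409 ÷ 0.377 ≈ 181.9 points.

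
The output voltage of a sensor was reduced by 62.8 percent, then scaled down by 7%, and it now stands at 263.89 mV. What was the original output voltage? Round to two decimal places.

The overall multiplier applied was 0.372 × 0.93 = 0.34596.
So the original output voltage was 263.89 ÷ 0.34596 ≈ 762.78 mV.

762.78 mV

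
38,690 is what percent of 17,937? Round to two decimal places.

215.70%

38,690 ÷ 17,937 ≈ 215.70%.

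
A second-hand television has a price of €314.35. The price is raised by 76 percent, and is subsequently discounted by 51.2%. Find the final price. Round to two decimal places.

€269.99

Each change multiplies by a factor: 1.76 × 0.488 = 0.85888.
€314.35 × 0.85888 = €269.988928 ≈ €269.99.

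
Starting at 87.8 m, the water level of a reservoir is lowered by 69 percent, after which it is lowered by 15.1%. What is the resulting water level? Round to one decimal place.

23.1 m

69% decrease: 87.8 × 0.31 = 27.218.
Apply the 15.1% decrease: 27.218 × 0.849 = 23.108082 ≈ 23.1.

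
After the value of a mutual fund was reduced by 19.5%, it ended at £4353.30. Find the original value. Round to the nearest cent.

The overall multiplier applied was 0.805.
So the original value was £4353.30 ÷ 0.805 ≈ £5407.83.

£5407.83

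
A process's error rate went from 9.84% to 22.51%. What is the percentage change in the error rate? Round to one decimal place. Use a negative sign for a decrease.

128.8%

The change is 22.51 − 9.84 = 12.67 percentage points.
Relative to the original 9.84%, that is 12.67 ÷ 9.84 ≈ 128.8%.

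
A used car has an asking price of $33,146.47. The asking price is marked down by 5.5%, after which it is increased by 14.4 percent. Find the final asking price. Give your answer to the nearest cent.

$35,833.99

After the 5.5% decrease: $33,146.47 × 0.945 = $31323.41415.
Apply the 14.4% increase: $31323.41415 × 1.144 = $35833.9857876 ≈ $35,833.99.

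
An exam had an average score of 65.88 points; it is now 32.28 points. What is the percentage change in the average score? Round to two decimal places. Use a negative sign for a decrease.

-51.00%

Change: 32.28 − 65.88 = -33.60.
Relative to the original: -33.60 ÷ 65.88 ≈ -51.00%.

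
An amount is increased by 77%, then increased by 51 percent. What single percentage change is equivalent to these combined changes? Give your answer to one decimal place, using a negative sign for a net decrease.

167.3%

The combined multiplier is 1.77 × 1.51 = 2.6727.
That corresponds to an increase of 167.3%.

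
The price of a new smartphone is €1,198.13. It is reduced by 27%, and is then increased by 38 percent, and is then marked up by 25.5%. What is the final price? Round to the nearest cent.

€1,514.78

Each change multiplies by a factor: 0.73 × 1.38 × 1.255 = 1.264287.
€1,198.13 × 1.264287 = €1514.78018331 ≈ €1,514.78.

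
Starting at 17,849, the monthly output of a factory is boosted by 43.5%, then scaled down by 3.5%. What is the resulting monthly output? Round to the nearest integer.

24,717

Each change multiplies by a factor: 1.435 × 0.965 = 1.384775.
17,849 × 1.384775 = 24716.848975 ≈ 24,717.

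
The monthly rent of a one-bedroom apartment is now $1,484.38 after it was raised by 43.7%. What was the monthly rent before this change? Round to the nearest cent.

The overall multiplier applied was 1.437.
So the original monthly rent was $1,484.38 ÷ 1.437 ≈ $1,032.97.

$1,032.97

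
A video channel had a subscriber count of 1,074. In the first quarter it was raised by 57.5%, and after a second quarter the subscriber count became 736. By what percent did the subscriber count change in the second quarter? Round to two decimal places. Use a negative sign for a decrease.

-56.49%

After the first quarter: 1,074 × 1.575 = 1691.55.
Second-quarter multiplier: 736 ÷ 1691.55 ≈ 0.435104.
That is a change of -56.49%.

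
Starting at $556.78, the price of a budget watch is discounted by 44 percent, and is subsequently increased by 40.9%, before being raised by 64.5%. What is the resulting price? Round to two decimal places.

Each change multiplies by a factor: 0.56 × 1.409 × 1.645 = 1.2979708.
$556.78 × 1.2979708 = $722.684182024 ≈ $722.68.

$722.68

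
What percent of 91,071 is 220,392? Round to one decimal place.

242.0%

220,392 ÷ 91,071 ≈ 242.0%.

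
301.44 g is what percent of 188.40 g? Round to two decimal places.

301.44 g ÷ 188.40 g = 160.00%.

160.00%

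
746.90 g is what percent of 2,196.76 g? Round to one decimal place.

34.0%

746.90 g ÷ 2,196.76 g ≈ 34.0%.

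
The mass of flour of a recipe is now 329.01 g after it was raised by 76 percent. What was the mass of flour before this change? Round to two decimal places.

The overall multiplier applied was 1.76.
So the original mass of flour was 329.01 ÷ 1.76 ≈ 186.94 g.

186.94 g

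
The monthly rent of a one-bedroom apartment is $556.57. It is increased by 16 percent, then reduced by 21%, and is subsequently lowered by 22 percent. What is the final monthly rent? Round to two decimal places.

$397.83

Apply the 16% increase: $556.57 × 1.16 = $645.6212.
After the 21% decrease: $645.6212 × 0.79 = $510.040748.
Apply the 22% decrease: $510.040748 × 0.78 = $397.83178344 ≈ $397.83.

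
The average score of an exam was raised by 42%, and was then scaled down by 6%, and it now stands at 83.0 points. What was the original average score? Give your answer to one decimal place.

The overall multiplier applied was 1.42 × 0.94 = 1.3348.
So the original average score was 83.0 ÷ 1.3348 ≈ 62.2 points.

62.2 points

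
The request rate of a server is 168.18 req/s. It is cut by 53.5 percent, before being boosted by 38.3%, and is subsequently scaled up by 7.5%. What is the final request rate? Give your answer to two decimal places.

116.27 req/s

Each change multiplies by a factor: 0.465 × 1.383 × 1.075 = 0.691327125.
168.18 × 0.691327125 = 116.2673958825 ≈ 116.27.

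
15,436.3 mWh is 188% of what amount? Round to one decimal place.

15,436.3 mWh ÷ 1.88 ≈ 8,210.8 mWh.

8,210.8 mWh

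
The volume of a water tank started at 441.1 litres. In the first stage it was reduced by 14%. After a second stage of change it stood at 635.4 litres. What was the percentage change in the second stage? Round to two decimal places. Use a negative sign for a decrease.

67.50%

After the first stage: 441.1 × 0.86 = 379.346.
Second-stage multiplier: 635.4 ÷ 379.346 ≈ 1.674988.
That is a change of 67.50%.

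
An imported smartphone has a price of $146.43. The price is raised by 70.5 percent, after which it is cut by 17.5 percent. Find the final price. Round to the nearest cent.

Each change multiplies by a factor: 1.705 × 0.825 = 1.406625.
$146.43 × 1.406625 = $205.97209875 ≈ $205.97.

$205.97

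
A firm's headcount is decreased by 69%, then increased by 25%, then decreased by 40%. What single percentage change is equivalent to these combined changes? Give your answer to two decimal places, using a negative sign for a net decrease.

-76.75%

The combined multiplier is 0.31 × 1.25 × 0.6 = 0.2325.
That corresponds to a decrease of 76.75%.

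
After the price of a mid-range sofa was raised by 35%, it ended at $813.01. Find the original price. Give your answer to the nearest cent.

$602.23

The overall multiplier applied was 1.35.
So the original price was $813.01 ÷ 1.35 ≈ $602.23.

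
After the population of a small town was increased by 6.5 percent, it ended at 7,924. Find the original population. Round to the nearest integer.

7,440

The overall multiplier applied was 1.065.
So the original population was 7,924 ÷ 1.065 ≈ 7,440.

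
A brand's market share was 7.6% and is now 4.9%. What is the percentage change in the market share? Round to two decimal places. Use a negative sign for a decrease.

-35.53%

The change is 4.9 − 7.6 = -2.7 percentage points.
Relative to the original 7.6%, that is -2.7 ÷ 7.6 ≈ -35.53%.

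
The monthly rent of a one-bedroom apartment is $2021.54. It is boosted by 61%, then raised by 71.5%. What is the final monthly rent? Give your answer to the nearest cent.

61% increase: $2021.54 × 1.61 = $3254.6794.
71.5% increase: $3254.6794 × 1.715 = $5581.775171 ≈ $5581.78.

$5581.78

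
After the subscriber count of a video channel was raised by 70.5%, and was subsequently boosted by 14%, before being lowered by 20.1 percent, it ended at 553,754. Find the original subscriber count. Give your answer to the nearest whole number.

Undoing the 20.1% decrease: 553,754 ÷ 0.799 ≈ 693058.823529.
Undoing the 14% increase: 693058.823529 ÷ 1.14 ≈ 607946.336429.
Undoing the 70.5% increase: 607946.336429 ÷ 1.705 ≈ 356,567.

356,567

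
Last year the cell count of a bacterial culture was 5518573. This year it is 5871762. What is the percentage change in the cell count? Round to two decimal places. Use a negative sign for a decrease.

6.40%

Change: 5871762 − 5518573 = 353189.
Relative to the original: 353189 ÷ 5518573 ≈ 6.40%.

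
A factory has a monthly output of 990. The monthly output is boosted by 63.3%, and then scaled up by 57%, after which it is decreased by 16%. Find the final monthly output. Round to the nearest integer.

Each change multiplies by a factor: 1.633 × 1.57 × 0.84 = 2.1536004.
990 × 2.1536004 = 2132.064396 ≈ 2132.

2132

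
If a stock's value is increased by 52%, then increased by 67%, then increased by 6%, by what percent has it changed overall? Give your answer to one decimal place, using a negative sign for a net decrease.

169.1%

The combined multiplier is 1.52 × 1.67 × 1.06 = 2.690704.
That corresponds to an increase of 169.1%.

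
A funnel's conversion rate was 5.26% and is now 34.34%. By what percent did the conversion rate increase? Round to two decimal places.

552.85%

The change is 34.34 − 5.26 = 29.08 percentage points.
Relative to the original 5.26%, that is 29.08 ÷ 5.26 ≈ 552.85%.
So the conversion rate rose by 552.85%.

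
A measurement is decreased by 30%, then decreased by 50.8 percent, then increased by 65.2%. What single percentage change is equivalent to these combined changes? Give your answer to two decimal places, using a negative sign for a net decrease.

-43.11%

The combined multiplier is 0.7 × 0.492 × 1.652 = 0.5689488.
That corresponds to a decrease of 43.11%.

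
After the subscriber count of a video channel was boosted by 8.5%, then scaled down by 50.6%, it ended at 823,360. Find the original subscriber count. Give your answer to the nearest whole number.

Undoing the 50.6% decrease: 823,360 ÷ 0.494 ≈ 1666720.647773.
Undoing the 8.5% increase: 1666720.647773 ÷ 1.085 ≈ 1,536,148.

1,536,148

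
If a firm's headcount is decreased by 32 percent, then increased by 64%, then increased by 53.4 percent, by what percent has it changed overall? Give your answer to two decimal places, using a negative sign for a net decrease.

71.07%

The combined multiplier is 0.68 × 1.64 × 1.534 = 1.7107168.
That corresponds to an increase of 71.07%.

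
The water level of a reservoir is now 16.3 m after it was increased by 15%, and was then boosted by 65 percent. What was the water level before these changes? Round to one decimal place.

Undoing the 65% increase: 16.3 ÷ 1.65 ≈ 9.878788.
Undoing the 15% increase: 9.878788 ÷ 1.15 ≈ 8.6 m.

8.6 m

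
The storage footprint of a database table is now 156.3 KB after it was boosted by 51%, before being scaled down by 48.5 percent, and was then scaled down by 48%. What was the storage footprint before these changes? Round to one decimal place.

The overall multiplier applied was 1.51 × 0.515 × 0.52 = 0.404378.
So the original storage footprint was 156.3 ÷ 0.404378 ≈ 386.5 KB.

386.5 KB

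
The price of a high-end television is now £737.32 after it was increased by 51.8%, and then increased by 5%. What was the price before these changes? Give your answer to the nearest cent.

The overall multiplier applied was 1.518 × 1.05 = 1.5939.
So the original price was £737.32 ÷ 1.5939 ≈ £462.59.

£462.59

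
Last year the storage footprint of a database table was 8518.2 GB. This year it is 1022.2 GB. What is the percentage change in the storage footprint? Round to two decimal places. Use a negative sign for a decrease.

-88.00%

Change: 1022.2 − 8518.2 = -7496.0.
Relative to the original: -7496.0 ÷ 8518.2 ≈ -88.00%.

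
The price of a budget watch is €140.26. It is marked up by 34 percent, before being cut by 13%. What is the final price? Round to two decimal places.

€163.52

Each change multiplies by a factor: 1.34 × 0.87 = 1.1658.
€140.26 × 1.1658 = €163.515108 ≈ €163.52.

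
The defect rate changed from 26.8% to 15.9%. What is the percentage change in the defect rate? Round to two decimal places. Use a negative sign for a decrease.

The change is 15.9 − 26.8 = -10.9 percentage points.
Relative to the original 26.8%, that is -10.9 ÷ 26.8 ≈ -40.67%.

-40.67%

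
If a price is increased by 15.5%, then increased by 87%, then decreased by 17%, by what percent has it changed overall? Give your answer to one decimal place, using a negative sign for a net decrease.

79.3%

A 15.5% increase multiplies by 1.155.
Then an 87% increase: 1.155 × 1.87 = 2.15985.
Then a 17% decrease: 2.15985 × 0.83 = 1.7926755.
Overall factor 1.7926755, i.e. 79.3%.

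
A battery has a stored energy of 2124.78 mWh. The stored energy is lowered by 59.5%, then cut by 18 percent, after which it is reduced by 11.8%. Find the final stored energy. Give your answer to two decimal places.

Each change multiplies by a factor: 0.405 × 0.82 × 0.882 = 0.2929122.
2124.78 × 0.2929122 = 622.373984316 ≈ 622.37.

622.37 mWh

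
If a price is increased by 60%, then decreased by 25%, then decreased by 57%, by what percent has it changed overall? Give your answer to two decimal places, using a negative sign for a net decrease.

A 60% increase multiplies by 1.6.
Then a 25% decrease: 1.6 × 0.75 = 1.2.
Then a 57% decrease: 1.2 × 0.43 = 0.516.
Overall factor 0.516, i.e. -48.40%.

-48.40%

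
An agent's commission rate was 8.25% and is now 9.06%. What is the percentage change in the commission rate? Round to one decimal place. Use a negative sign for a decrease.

The change is 9.06 − 8.25 = 0.81 percentage points.
Relative to the original 8.25%, that is 0.81 ÷ 8.25 ≈ 9.8%.

9.8%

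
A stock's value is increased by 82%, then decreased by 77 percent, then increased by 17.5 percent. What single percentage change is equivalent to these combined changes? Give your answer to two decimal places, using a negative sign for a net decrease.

-50.81%

The combined multiplier is 1.82 × 0.23 × 1.175 = 0.491855.
That corresponds to a decrease of 50.81%.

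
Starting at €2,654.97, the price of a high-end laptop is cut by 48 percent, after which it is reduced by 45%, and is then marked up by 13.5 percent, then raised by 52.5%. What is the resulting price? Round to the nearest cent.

48% decrease: €2,654.97 × 0.52 = €1380.5844.
45% decrease: €1380.5844 × 0.55 = €759.32142.
13.5% increase: €759.32142 × 1.135 = €861.8298117.
52.5% increase: €861.8298117 × 1.525 = €1314.2904628425 ≈ €1,314.29.

€1,314.29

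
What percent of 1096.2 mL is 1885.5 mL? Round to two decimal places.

172.00%

1885.5 mL ÷ 1096.2 mL ≈ 172.00%.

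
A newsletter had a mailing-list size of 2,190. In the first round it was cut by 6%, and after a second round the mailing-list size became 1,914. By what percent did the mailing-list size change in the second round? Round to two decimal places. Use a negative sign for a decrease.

-7.02%

After the first round: 2,190 × 0.94 = 2058.6.
Second-round multiplier: 1,914 ÷ 2058.6 ≈ 0.929758.
That is a change of -7.02%.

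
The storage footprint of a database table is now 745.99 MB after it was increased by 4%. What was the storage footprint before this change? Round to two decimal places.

717.30 MB

The overall multiplier applied was 1.04.
So the original storage footprint was 745.99 ÷ 1.04 ≈ 717.30 MB.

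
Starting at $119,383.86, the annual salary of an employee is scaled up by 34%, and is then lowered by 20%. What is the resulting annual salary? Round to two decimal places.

34% increase: $119,383.86 × 1.34 = $159974.3724.
20% decrease: $159974.3724 × 0.8 = $127979.49792 ≈ $127,979.50.

$127,979.50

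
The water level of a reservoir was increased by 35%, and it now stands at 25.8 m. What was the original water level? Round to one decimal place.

The overall multiplier applied was 1.35.
So the original water level was 25.8 ÷ 1.35 ≈ 19.1 m.

19.1 m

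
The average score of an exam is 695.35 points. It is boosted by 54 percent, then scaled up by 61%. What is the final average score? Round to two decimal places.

1724.05 points

54% increase: 695.35 × 1.54 = 1070.839.
After the 61% increase: 1070.839 × 1.61 = 1724.05079 ≈ 1724.05.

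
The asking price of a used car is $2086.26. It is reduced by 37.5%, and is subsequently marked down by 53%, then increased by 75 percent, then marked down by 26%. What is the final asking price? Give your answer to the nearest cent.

$793.63

Each change multiplies by a factor: 0.625 × 0.47 × 1.75 × 0.74 = 0.38040625.
$2086.26 × 0.38040625 = $793.626343125 ≈ $793.63.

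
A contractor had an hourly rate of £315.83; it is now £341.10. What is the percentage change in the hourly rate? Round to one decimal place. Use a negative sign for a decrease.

8.0%

Change: £341.10 − £315.83 = £25.27.
Relative to the original: £25.27 ÷ £315.83 ≈ 8.0%.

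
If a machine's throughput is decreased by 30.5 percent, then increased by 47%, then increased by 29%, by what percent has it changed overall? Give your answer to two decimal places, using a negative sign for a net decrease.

31.79%

The combined multiplier is 0.695 × 1.47 × 1.29 = 1.3179285.
That corresponds to an increase of 31.79%.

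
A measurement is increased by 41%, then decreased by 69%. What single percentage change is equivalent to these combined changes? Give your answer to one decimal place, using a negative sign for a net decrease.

The combined multiplier is 1.41 × 0.31 = 0.4371.
That corresponds to a decrease of 56.3%.

-56.3%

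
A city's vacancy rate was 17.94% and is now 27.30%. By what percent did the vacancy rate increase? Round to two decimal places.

The change is 27.30 − 17.94 = 9.36 percentage points.
Relative to the original 17.94%, that is 9.36 ÷ 17.94 ≈ 52.17%.
So the vacancy rate rose by 52.17%.

52.17%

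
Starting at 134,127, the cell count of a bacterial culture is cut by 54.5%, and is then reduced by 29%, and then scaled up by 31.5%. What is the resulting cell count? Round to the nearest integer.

56,979

Each change multiplies by a factor: 0.455 × 0.71 × 1.315 = 0.42481075.
134,127 × 0.42481075 = 56978.59146525 ≈ 56,979.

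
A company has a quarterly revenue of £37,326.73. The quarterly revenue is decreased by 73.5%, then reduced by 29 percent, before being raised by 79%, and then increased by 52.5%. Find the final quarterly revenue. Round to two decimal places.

£19,171.10

Each change multiplies by a factor: 0.265 × 0.71 × 1.79 × 1.525 = 0.5136024625.
£37,326.73 × 0.5136024625 = £19171.100445072625 ≈ £19,171.10.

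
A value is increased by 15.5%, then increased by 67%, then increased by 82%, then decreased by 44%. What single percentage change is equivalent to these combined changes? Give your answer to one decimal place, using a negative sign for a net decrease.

The combined multiplier is 1.155 × 1.67 × 1.82 × 0.56 = 1.96588392.
That corresponds to an increase of 96.6%.

96.6%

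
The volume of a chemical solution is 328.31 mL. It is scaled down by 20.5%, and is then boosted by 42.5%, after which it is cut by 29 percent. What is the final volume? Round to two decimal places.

264.07 mL

Apply the 20.5% decrease: 328.31 × 0.795 = 261.00645.
After the 42.5% increase: 261.00645 × 1.425 = 371.93419125.
Apply the 29% decrease: 371.93419125 × 0.71 = 264.0732757875 ≈ 264.07.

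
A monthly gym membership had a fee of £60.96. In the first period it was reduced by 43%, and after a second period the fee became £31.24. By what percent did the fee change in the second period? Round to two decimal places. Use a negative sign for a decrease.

-10.09%

After the first period: £60.96 × 0.57 = £34.7472.
Second-period multiplier: £31.24 ÷ £34.7472 ≈ 0.899065.
That is a change of -10.09%.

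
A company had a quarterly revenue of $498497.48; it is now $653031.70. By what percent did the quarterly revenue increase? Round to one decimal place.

Change: $653031.70 − $498497.48 = $154534.22.
Relative to the original: $154534.22 ÷ $498497.48 ≈ 31.0%.
So the quarterly revenue increased by 31.0%.

31.0%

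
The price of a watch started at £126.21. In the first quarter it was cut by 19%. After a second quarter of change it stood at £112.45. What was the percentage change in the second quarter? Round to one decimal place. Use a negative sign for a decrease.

10.0%

After the first quarter: £126.21 × 0.81 = £102.2301.
Second-quarter multiplier: £112.45 ÷ £102.2301 ≈ 1.09997.
That is a change of 10.0%.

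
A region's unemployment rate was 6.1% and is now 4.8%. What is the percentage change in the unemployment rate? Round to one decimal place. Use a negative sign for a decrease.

-21.3%

The change is 4.8 − 6.1 = -1.3 percentage points.
Relative to the original 6.1%, that is -1.3 ÷ 6.1 ≈ -21.3%.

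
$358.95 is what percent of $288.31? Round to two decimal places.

$358.95 ÷ $288.31 ≈ 124.50%.

124.50%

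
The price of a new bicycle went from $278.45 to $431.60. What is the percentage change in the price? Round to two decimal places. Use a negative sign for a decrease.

Change: $431.60 − $278.45 = $153.15.
Relative to the original: $153.15 ÷ $278.45 ≈ 55.00%.

55.00%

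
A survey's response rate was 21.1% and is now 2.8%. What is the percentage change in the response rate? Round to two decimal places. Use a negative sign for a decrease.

-86.73%

The change is 2.8 − 21.1 = -18.3 percentage points.
Relative to the original 21.1%, that is -18.3 ÷ 21.1 ≈ -86.73%.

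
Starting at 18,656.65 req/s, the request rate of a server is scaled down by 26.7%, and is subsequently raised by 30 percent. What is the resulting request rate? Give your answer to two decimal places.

17,777.92 req/s

26.7% decrease: 18,656.65 × 0.733 = 13675.32445.
Apply the 30% increase: 13675.32445 × 1.3 = 17777.921785 ≈ 17,777.92.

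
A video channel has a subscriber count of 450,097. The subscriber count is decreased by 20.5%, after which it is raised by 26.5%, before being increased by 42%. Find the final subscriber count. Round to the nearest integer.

642,765

Each change multiplies by a factor: 0.795 × 1.265 × 1.42 = 1.4280585.
450,097 × 1.4280585 = 642764.8466745 ≈ 642,765.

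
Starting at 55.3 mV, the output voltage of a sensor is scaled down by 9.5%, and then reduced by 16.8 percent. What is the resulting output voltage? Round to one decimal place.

41.6 mV

9.5% decrease: 55.3 × 0.905 = 50.0465.
After the 16.8% decrease: 50.0465 × 0.832 = 41.638688 ≈ 41.6.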